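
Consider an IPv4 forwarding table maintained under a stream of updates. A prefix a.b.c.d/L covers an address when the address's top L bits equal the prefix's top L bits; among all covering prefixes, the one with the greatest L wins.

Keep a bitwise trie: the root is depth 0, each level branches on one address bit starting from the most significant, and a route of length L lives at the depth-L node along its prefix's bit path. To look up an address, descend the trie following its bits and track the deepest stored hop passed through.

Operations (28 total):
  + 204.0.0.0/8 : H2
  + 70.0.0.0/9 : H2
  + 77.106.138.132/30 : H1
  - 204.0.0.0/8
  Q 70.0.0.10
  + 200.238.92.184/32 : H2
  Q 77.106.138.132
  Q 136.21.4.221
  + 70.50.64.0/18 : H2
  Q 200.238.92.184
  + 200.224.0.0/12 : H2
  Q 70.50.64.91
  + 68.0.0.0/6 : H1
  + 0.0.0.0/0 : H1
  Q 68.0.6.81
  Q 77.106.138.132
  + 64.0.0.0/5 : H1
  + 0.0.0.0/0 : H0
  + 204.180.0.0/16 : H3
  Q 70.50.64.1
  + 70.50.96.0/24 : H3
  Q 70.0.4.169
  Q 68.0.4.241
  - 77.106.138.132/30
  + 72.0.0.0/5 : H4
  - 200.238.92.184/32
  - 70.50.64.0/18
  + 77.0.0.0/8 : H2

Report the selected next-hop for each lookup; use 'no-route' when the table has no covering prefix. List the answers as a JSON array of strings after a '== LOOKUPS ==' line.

Apply in order:
  add 204.0.0.0/8 -> H2 at depth 8
  add 70.0.0.0/9 -> H2 at depth 9
  add 77.106.138.132/30 -> H1 at depth 30
  - 204.0.0.0/8 clear@8
  lookup 70.0.0.10: bits 010001100 walk d0:-→d1:-→d2:-→d3:-→d4:-→d5:-→d6:-→d7:-→d8:-→d9:H2 -> H2
  add 200.238.92.184/32 -> H2 at depth 32
  lookup 77.106.138.132: bits 010011010110101010001010100001 walk d0:-→d1:-→d2:-→d3:-→d4:-→d5:-→d6:-→d7:-→d8:-→d9:-→d10:-→d11:-→d12:-→d13:-→d14:-→d15:-→d16:-→d17:-→d18:-→d19:-→d20:-→d21:-→d22:-→d23:-→d24:-→d25:-→d26:-→d27:-→d28:-→d29:-→d30:H1 -> H1
  lookup 136.21.4.221: bits 1 walk d0:-→d1:- -> no-route
  add 70.50.64.0/18 -> H2 at depth 18
  lookup 200.238.92.184: bits 11001000111011100101110010111000 walk d0:-→d1:-→d2:-→d3:-→d4:-→d5:-→d6:-→d7:-→d8:-→d9:-→d10:-→d11:-→d12:-→d13:-→d14:-→d15:-→d16:-→d17:-→d18:-→d19:-→d20:-→d21:-→d22:-→d23:-→d24:-→d25:-→d26:-→d27:-→d28:-→d29:-→d30:-→d31:-→d32:H2 -> H2
  add 200.224.0.0/12 -> H2 at depth 12
  lookup 70.50.64.91: bits 010001100011001001 walk d0:-→d1:-→d2:-→d3:-→d4:-→d5:-→d6:-→d7:-→d8:-→d9:H2→d10:-→d11:-→d12:-→d13:-→d14:-→d15:-→d16:-→d17:-→d18:H2 -> H2
  add 68.0.0.0/6 -> H1 at depth 6
  add 0.0.0.0/0 -> H1 at depth 0
  lookup 68.0.6.81: bits 010001 walk d0:H1→d1:-→d2:-→d3:-→d4:-→d5:-→d6:H1 -> H1
  lookup 77.106.138.132: bits 010011010110101010001010100001 walk d0:H1→d1:-→d2:-→d3:-→d4:-→d5:-→d6:-→d7:-→d8:-→d9:-→d10:-→d11:-→d12:-→d13:-→d14:-→d15:-→d16:-→d17:-→d18:-→d19:-→d20:-→d21:-→d22:-→d23:-→d24:-→d25:-→d26:-→d27:-→d28:-→d29:-→d30:H1 -> H1
  add 64.0.0.0/5 -> H1 at depth 5
  add 0.0.0.0/0 -> H0 at depth 0
  add 204.180.0.0/16 -> H3 at depth 16
  lookup 70.50.64.1: bits 010001100011001001 walk d0:H0→d1:-→d2:-→d3:-→d4:-→d5:H1→d6:H1→d7:-→d8:-→d9:H2→d10:-→d11:-→d12:-→d13:-→d14:-→d15:-→d16:-→d17:-→d18:H2 -> H2
  add 70.50.96.0/24 -> H3 at depth 24
  lookup 70.0.4.169: bits 0100011000 walk d0:H0→d1:-→d2:-→d3:-→d4:-→d5:H1→d6:H1→d7:-→d8:-→d9:H2→d10:- -> H2
  lookup 68.0.4.241: bits 010001 walk d0:H0→d1:-→d2:-→d3:-→d4:-→d5:H1→d6:H1 -> H1
  - 77.106.138.132/30 clear@30
  add 72.0.0.0/5 -> H4 at depth 5
  - 200.238.92.184/32 clear@32
  - 70.50.64.0/18 clear@18
  add 77.0.0.0/8 -> H2 at depth 8

== LOOKUPS ==
["H2","H1","no-route","H2","H2","H1","H1","H2","H2","H1"]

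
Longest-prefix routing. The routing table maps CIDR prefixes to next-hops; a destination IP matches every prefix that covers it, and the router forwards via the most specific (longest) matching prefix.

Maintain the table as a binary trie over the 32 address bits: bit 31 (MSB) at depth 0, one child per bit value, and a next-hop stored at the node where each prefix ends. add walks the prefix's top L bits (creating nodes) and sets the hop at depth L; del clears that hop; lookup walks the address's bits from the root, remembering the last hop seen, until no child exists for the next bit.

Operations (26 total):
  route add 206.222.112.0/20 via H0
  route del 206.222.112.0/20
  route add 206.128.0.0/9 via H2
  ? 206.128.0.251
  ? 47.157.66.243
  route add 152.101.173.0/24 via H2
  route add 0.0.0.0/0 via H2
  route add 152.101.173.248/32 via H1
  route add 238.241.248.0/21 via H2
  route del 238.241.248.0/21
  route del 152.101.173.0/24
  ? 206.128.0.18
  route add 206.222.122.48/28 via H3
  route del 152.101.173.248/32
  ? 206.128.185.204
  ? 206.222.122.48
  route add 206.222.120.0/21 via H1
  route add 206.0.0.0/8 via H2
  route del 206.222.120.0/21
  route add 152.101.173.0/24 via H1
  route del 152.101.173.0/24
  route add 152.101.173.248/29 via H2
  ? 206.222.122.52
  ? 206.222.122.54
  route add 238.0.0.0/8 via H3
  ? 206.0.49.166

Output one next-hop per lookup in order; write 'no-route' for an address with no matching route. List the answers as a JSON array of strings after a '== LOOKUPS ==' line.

Trace:
  add 206.222.112.0/20 -> H0 at depth 20
  del 206.222.112.0/20 (clear depth 20)
  add 206.128.0.0/9 -> H2 at depth 9
  lookup 206.128.0.251: bits 110011101 walk d0:-→d1:-→d2:-→d3:-→d4:-→d5:-→d6:-→d7:-→d8:-→d9:H2 -> H2
  lookup 47.157.66.243: bits ε walk d0:- -> no-route
  add 152.101.173.0/24 -> H2 at depth 24
  add 0.0.0.0/0 -> H2 at depth 0
  add 152.101.173.248/32 -> H1 at depth 32
  add 238.241.248.0/21 -> H2 at depth 21
  del 238.241.248.0/21 (clear depth 21)
  del 152.101.173.0/24 (clear depth 24)
  lookup 206.128.0.18: bits 110011101 walk d0:H2→d1:-→d2:-→d3:-→d4:-→d5:-→d6:-→d7:-→d8:-→d9:H2 -> H2
  add 206.222.122.48/28 -> H3 at depth 28
  del 152.101.173.248/32 (clear depth 32)
  lookup 206.128.185.204: bits 110011101 walk d0:H2→d1:-→d2:-→d3:-→d4:-→d5:-→d6:-→d7:-→d8:-→d9:H2 -> H2
  lookup 206.222.122.48: bits 1100111011011110011110100011 walk d0:H2→d1:-→d2:-→d3:-→d4:-→d5:-→d6:-→d7:-→d8:-→d9:H2→d10:-→d11:-→d12:-→d13:-→d14:-→d15:-→d16:-→d17:-→d18:-→d19:-→d20:-→d21:-→d22:-→d23:-→d24:-→d25:-→d26:-→d27:-→d28:H3 -> H3
  add 206.222.120.0/21 -> H1 at depth 21
  add 206.0.0.0/8 -> H2 at depth 8
  del 206.222.120.0/21 (clear depth 21)
  add 152.101.173.0/24 -> H1 at depth 24
  del 152.101.173.0/24 (clear depth 24)
  add 152.101.173.248/29 -> H2 at depth 29
  lookup 206.222.122.52: bits 1100111011011110011110100011 walk d0:H2→d1:-→d2:-→d3:-→d4:-→d5:-→d6:-→d7:-→d8:H2→d9:H2→d10:-→d11:-→d12:-→d13:-→d14:-→d15:-→d16:-→d17:-→d18:-→d19:-→d20:-→d21:-→d22:-→d23:-→d24:-→d25:-→d26:-→d27:-→d28:H3 -> H3
  lookup 206.222.122.54: bits 1100111011011110011110100011 walk d0:H2→d1:-→d2:-→d3:-→d4:-→d5:-→d6:-→d7:-→d8:H2→d9:H2→d10:-→d11:-→d12:-→d13:-→d14:-→d15:-→d16:-→d17:-→d18:-→d19:-→d20:-→d21:-→d22:-→d23:-→d24:-→d25:-→d26:-→d27:-→d28:H3 -> H3
  add 238.0.0.0/8 -> H3 at depth 8
  lookup 206.0.49.166: bits 11001110 walk d0:H2→d1:-→d2:-→d3:-→d4:-→d5:-→d6:-→d7:-→d8:H2 -> H2

== LOOKUPS ==
["H2","no-route","H2","H2","H3","H3","H3","H2"]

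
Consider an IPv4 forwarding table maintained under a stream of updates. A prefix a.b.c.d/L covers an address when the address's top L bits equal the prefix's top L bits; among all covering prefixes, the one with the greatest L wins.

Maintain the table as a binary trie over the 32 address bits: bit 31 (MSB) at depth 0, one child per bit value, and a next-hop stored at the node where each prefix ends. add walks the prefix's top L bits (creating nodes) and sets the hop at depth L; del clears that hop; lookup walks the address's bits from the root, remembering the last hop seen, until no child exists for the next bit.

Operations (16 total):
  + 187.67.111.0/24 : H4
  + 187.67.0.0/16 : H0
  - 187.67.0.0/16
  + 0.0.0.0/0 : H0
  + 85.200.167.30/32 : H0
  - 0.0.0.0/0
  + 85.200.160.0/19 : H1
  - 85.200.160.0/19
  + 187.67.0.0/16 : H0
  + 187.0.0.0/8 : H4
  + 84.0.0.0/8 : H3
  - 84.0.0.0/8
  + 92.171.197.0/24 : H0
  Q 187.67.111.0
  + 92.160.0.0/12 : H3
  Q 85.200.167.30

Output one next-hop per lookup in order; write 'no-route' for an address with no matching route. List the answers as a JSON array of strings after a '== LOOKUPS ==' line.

Trace:
  add 187.67.111.0/24 -> H4 at depth 24
  add 187.67.0.0/16 -> H0 at depth 16
  del 187.67.0.0/16 (clear depth 16)
  add 0.0.0.0/0 -> H0 at depth 0
  add 85.200.167.30/32 -> H0 at depth 32
  del 0.0.0.0/0 (clear depth 0)
  add 85.200.160.0/19 -> H1 at depth 19
  del 85.200.160.0/19 (clear depth 19)
  add 187.67.0.0/16 -> H0 at depth 16
  add 187.0.0.0/8 -> H4 at depth 8
  add 84.0.0.0/8 -> H3 at depth 8
  del 84.0.0.0/8 (clear depth 8)
  add 92.171.197.0/24 -> H0 at depth 24
  ? 187.67.111.0  path d0:-→d1:-→d2:-→d3:-→d4:-→d5:-→d6:-→d7:-→d8:H4→d9:-→d10:-→d11:-→d12:-→d13:-→d14:-→d15:-→d16:H0→d17:-→d18:-→d19:-→d20:-→d21:-→d22:-→d23:-→d24:H4  best=H4
  add 92.160.0.0/12 -> H3 at depth 12
  ? 85.200.167.30  path d0:-→d1:-→d2:-→d3:-→d4:-→d5:-→d6:-→d7:-→d8:-→d9:-→d10:-→d11:-→d12:-→d13:-→d14:-→d15:-→d16:-→d17:-→d18:-→d19:-→d20:-→d21:-→d22:-→d23:-→d24:-→d25:-→d26:-→d27:-→d28:-→d29:-→d30:-→d31:-→d32:H0  best=H0

== LOOKUPS ==
["H4","H0"]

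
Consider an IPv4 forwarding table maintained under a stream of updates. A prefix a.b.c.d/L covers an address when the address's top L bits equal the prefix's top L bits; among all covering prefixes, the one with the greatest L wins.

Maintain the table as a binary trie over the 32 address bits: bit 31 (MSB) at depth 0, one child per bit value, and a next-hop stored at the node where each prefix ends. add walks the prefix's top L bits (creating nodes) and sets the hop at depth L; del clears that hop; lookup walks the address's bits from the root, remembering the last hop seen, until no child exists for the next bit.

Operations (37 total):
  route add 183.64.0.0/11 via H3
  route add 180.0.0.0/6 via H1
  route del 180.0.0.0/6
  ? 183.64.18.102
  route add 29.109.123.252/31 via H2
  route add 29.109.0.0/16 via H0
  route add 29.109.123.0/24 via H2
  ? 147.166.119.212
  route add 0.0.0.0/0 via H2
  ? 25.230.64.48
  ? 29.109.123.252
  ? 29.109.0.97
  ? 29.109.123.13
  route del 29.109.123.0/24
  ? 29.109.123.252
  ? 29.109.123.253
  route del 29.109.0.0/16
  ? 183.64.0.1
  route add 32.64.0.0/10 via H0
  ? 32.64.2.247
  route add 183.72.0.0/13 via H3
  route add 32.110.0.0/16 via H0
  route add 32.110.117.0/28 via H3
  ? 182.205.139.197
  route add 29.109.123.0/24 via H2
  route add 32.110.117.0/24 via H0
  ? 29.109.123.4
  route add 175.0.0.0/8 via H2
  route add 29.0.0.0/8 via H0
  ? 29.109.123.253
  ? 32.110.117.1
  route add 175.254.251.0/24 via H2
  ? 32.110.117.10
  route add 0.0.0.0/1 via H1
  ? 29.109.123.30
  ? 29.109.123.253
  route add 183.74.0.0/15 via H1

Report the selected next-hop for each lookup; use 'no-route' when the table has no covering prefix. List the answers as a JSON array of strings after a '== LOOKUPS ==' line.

Trace:
  add 183.64.0.0/11 -> H3 at depth 11
  add 180.0.0.0/6 -> H1 at depth 6
  del 180.0.0.0/6 (clear depth 6)
  Q 183.64.18.102: descend 10110111010 ; hops seen [H3] ; pick H3
  add 29.109.123.252/31 -> H2 at depth 31
  add 29.109.0.0/16 -> H0 at depth 16
  add 29.109.123.0/24 -> H2 at depth 24
  Q 147.166.119.212: descend 10 ; hops seen [∅] ; pick no-route
  add 0.0.0.0/0 -> H2 at depth 0
  Q 25.230.64.48: descend 00011 ; hops seen [H2] ; pick H2
  Q 29.109.123.252: descend 0001110101101101011110111111110 ; hops seen [H2,H0,H2,H2] ; pick H2
  Q 29.109.0.97: descend 00011101011011010 ; hops seen [H2,H0] ; pick H0
  Q 29.109.123.13: descend 000111010110110101111011 ; hops seen [H2,H0,H2] ; pick H2
  del 29.109.123.0/24 (clear depth 24)
  Q 29.109.123.252: descend 0001110101101101011110111111110 ; hops seen [H2,H0,H2] ; pick H2
  Q 29.109.123.253: descend 0001110101101101011110111111110 ; hops seen [H2,H0,H2] ; pick H2
  del 29.109.0.0/16 (clear depth 16)
  Q 183.64.0.1: descend 10110111010 ; hops seen [H2,H3] ; pick H3
  add 32.64.0.0/10 -> H0 at depth 10
  Q 32.64.2.247: descend 0010000001 ; hops seen [H2,H0] ; pick H0
  add 183.72.0.0/13 -> H3 at depth 13
  add 32.110.0.0/16 -> H0 at depth 16
  add 32.110.117.0/28 -> H3 at depth 28
  Q 182.205.139.197: descend 1011011 ; hops seen [H2] ; pick H2
  add 29.109.123.0/24 -> H2 at depth 24
  add 32.110.117.0/24 -> H0 at depth 24
  Q 29.109.123.4: descend 000111010110110101111011 ; hops seen [H2,H2] ; pick H2
  add 175.0.0.0/8 -> H2 at depth 8
  add 29.0.0.0/8 -> H0 at depth 8
  Q 29.109.123.253: descend 0001110101101101011110111111110 ; hops seen [H2,H0,H2,H2] ; pick H2
  Q 32.110.117.1: descend 0010000001101110011101010000 ; hops seen [H2,H0,H0,H0,H3] ; pick H3
  add 175.254.251.0/24 -> H2 at depth 24
  Q 32.110.117.10: descend 0010000001101110011101010000 ; hops seen [H2,H0,H0,H0,H3] ; pick H3
  add 0.0.0.0/1 -> H1 at depth 1
  Q 29.109.123.30: descend 000111010110110101111011 ; hops seen [H2,H1,H0,H2] ; pick H2
  Q 29.109.123.253: descend 0001110101101101011110111111110 ; hops seen [H2,H1,H0,H2,H2] ; pick H2
  add 183.74.0.0/15 -> H1 at depth 15

== LOOKUPS ==
["H3","no-route","H2","H2","H0","H2","H2","H2","H3","H0","H2","H2","H2","H3","H3","H2","H2"]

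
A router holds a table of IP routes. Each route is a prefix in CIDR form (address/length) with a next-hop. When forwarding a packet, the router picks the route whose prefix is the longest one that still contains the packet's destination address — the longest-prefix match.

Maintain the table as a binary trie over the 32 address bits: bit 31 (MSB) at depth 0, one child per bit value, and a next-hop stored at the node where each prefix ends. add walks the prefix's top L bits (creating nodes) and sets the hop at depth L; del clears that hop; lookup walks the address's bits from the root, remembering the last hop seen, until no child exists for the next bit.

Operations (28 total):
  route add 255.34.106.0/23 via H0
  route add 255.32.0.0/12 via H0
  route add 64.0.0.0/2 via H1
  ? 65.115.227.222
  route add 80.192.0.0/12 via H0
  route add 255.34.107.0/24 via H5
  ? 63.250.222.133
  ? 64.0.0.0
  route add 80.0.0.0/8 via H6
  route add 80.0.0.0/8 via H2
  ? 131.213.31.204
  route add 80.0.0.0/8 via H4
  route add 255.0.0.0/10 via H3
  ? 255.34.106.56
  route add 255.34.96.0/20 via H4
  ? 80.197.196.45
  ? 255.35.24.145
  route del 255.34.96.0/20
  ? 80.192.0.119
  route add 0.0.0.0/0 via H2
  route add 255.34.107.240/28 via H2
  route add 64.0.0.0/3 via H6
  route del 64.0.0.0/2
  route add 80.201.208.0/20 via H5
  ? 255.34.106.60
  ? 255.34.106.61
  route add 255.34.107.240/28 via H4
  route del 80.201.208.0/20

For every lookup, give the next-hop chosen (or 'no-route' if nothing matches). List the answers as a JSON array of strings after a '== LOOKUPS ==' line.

Apply in order:
  add 255.34.106.0/23 -> H0 at depth 23
  add 255.32.0.0/12 -> H0 at depth 12
  add 64.0.0.0/2 -> H1 at depth 2
  ? 65.115.227.222  path d0:-→d1:-→d2:H1  best=H1
  add 80.192.0.0/12 -> H0 at depth 12
  add 255.34.107.0/24 -> H5 at depth 24
  ? 63.250.222.133  path d0:-→d1:-  best=no-route
  ? 64.0.0.0  path d0:-→d1:-→d2:H1→d3:-  best=H1
  add 80.0.0.0/8 -> H6 at depth 8
  add 80.0.0.0/8 -> H2 at depth 8
  ? 131.213.31.204  path d0:-→d1:-  best=no-route
  add 80.0.0.0/8 -> H4 at depth 8
  add 255.0.0.0/10 -> H3 at depth 10
  ? 255.34.106.56  path d0:-→d1:-→d2:-→d3:-→d4:-→d5:-→d6:-→d7:-→d8:-→d9:-→d10:H3→d11:-→d12:H0→d13:-→d14:-→d15:-→d16:-→d17:-→d18:-→d19:-→d20:-→d21:-→d22:-→d23:H0  best=H0
  add 255.34.96.0/20 -> H4 at depth 20
  ? 80.197.196.45  path d0:-→d1:-→d2:H1→d3:-→d4:-→d5:-→d6:-→d7:-→d8:H4→d9:-→d10:-→d11:-→d12:H0  best=H0
  ? 255.35.24.145  path d0:-→d1:-→d2:-→d3:-→d4:-→d5:-→d6:-→d7:-→d8:-→d9:-→d10:H3→d11:-→d12:H0→d13:-→d14:-→d15:-  best=H0
  del 255.34.96.0/20 (clear depth 20)
  ? 80.192.0.119  path d0:-→d1:-→d2:H1→d3:-→d4:-→d5:-→d6:-→d7:-→d8:H4→d9:-→d10:-→d11:-→d12:H0  best=H0
  add 0.0.0.0/0 -> H2 at depth 0
  add 255.34.107.240/28 -> H2 at depth 28
  add 64.0.0.0/3 -> H6 at depth 3
  del 64.0.0.0/2 (clear depth 2)
  add 80.201.208.0/20 -> H5 at depth 20
  ? 255.34.106.60  path d0:H2→d1:-→d2:-→d3:-→d4:-→d5:-→d6:-→d7:-→d8:-→d9:-→d10:H3→d11:-→d12:H0→d13:-→d14:-→d15:-→d16:-→d17:-→d18:-→d19:-→d20:-→d21:-→d22:-→d23:H0  best=H0
  ? 255.34.106.61  path d0:H2→d1:-→d2:-→d3:-→d4:-→d5:-→d6:-→d7:-→d8:-→d9:-→d10:H3→d11:-→d12:H0→d13:-→d14:-→d15:-→d16:-→d17:-→d18:-→d19:-→d20:-→d21:-→d22:-→d23:H0  best=H0
  add 255.34.107.240/28 -> H4 at depth 28
  del 80.201.208.0/20 (clear depth 20)

== LOOKUPS ==
["H1","no-route","H1","no-route","H0","H0","H0","H0","H0","H0"]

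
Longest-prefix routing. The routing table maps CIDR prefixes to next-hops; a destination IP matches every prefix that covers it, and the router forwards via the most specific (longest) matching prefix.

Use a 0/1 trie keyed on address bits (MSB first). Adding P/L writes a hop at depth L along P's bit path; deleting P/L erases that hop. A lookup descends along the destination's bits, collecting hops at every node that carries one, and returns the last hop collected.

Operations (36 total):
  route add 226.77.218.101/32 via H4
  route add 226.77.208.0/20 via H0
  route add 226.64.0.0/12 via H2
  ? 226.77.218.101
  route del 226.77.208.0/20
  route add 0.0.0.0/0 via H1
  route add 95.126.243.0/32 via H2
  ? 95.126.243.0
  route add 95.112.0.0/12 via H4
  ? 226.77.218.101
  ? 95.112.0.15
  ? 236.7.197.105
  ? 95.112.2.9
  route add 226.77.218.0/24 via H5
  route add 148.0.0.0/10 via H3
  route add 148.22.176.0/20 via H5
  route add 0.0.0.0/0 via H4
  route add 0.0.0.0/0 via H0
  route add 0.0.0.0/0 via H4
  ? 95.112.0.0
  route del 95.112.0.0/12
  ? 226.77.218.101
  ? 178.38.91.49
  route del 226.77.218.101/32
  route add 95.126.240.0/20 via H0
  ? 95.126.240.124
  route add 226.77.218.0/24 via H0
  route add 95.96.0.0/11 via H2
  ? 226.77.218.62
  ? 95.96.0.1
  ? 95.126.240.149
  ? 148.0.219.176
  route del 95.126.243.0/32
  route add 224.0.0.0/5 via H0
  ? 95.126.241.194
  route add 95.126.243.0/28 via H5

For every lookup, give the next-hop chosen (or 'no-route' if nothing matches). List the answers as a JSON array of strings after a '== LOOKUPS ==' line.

Apply in order:
  + 226.77.218.101/32 (H4) depth=32
  + 226.77.208.0/20 (H0) depth=20
  + 226.64.0.0/12 (H2) depth=12
  Q 226.77.218.101: descend 11100010010011011101101001100101 ; hops seen [H2,H0,H4] ; pick H4
  del 226.77.208.0/20 (clear depth 20)
  + 0.0.0.0/0 (H1) depth=0
  + 95.126.243.0/32 (H2) depth=32
  Q 95.126.243.0: descend 01011111011111101111001100000000 ; hops seen [H1,H2] ; pick H2
  + 95.112.0.0/12 (H4) depth=12
  Q 226.77.218.101: descend 11100010010011011101101001100101 ; hops seen [H1,H2,H4] ; pick H4
  Q 95.112.0.15: descend 010111110111 ; hops seen [H1,H4] ; pick H4
  Q 236.7.197.105: descend 1110 ; hops seen [H1] ; pick H1
  Q 95.112.2.9: descend 010111110111 ; hops seen [H1,H4] ; pick H4
  + 226.77.218.0/24 (H5) depth=24
  + 148.0.0.0/10 (H3) depth=10
  + 148.22.176.0/20 (H5) depth=20
  + 0.0.0.0/0 (H4) depth=0
  + 0.0.0.0/0 (H0) depth=0
  + 0.0.0.0/0 (H4) depth=0
  Q 95.112.0.0: descend 010111110111 ; hops seen [H4,H4] ; pick H4
  del 95.112.0.0/12 (clear depth 12)
  Q 226.77.218.101: descend 11100010010011011101101001100101 ; hops seen [H4,H2,H5,H4] ; pick H4
  Q 178.38.91.49: descend 10 ; hops seen [H4] ; pick H4
  del 226.77.218.101/32 (clear depth 32)
  + 95.126.240.0/20 (H0) depth=20
  Q 95.126.240.124: descend 0101111101111110111100 ; hops seen [H4,H0] ; pick H0
  + 226.77.218.0/24 (H0) depth=24
  + 95.96.0.0/11 (H2) depth=11
  Q 226.77.218.62: descend 1110001001001101110110100 ; hops seen [H4,H2,H0] ; pick H0
  Q 95.96.0.1: descend 01011111011 ; hops seen [H4,H2] ; pick H2
  Q 95.126.240.149: descend 0101111101111110111100 ; hops seen [H4,H2,H0] ; pick H0
  Q 148.0.219.176: descend 10010100000 ; hops seen [H4,H3] ; pick H3
  del 95.126.243.0/32 (clear depth 32)
  + 224.0.0.0/5 (H0) depth=5
  Q 95.126.241.194: descend 0101111101111110111100 ; hops seen [H4,H2,H0] ; pick H0
  + 95.126.243.0/28 (H5) depth=28

== LOOKUPS ==
["H4","H2","H4","H4","H1","H4","H4","H4","H4","H0","H0","H2","H0","H3","H0"]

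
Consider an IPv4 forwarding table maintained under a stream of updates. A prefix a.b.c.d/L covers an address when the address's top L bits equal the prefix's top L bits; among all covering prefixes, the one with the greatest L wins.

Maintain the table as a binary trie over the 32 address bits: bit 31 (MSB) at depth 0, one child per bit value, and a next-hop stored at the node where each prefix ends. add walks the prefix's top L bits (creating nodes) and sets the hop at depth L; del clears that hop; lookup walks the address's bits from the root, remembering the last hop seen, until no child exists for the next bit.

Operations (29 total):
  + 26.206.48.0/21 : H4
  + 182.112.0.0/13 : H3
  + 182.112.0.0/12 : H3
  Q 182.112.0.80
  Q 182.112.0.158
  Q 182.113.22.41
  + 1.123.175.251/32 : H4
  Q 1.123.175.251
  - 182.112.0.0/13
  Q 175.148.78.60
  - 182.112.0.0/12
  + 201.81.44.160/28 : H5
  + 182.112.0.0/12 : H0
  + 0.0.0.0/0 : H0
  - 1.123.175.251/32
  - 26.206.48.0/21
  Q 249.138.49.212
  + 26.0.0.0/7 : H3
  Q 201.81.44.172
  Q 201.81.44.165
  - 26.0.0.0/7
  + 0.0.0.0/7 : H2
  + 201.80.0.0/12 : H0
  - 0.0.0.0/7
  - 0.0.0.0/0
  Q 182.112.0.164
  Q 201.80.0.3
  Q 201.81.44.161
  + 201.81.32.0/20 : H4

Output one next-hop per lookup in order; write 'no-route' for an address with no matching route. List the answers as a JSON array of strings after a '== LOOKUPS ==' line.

Process each operation:
  + 26.206.48.0/21 (H4) depth=21
  + 182.112.0.0/13 (H3) depth=13
  + 182.112.0.0/12 (H3) depth=12
  ? 182.112.0.80  path d0:-→d1:-→d2:-→d3:-→d4:-→d5:-→d6:-→d7:-→d8:-→d9:-→d10:-→d11:-→d12:H3→d13:H3  best=H3
  ? 182.112.0.158  path d0:-→d1:-→d2:-→d3:-→d4:-→d5:-→d6:-→d7:-→d8:-→d9:-→d10:-→d11:-→d12:H3→d13:H3  best=H3
  ? 182.113.22.41  path d0:-→d1:-→d2:-→d3:-→d4:-→d5:-→d6:-→d7:-→d8:-→d9:-→d10:-→d11:-→d12:H3→d13:H3  best=H3
  + 1.123.175.251/32 (H4) depth=32
  ? 1.123.175.251  path d0:-→d1:-→d2:-→d3:-→d4:-→d5:-→d6:-→d7:-→d8:-→d9:-→d10:-→d11:-→d12:-→d13:-→d14:-→d15:-→d16:-→d17:-→d18:-→d19:-→d20:-→d21:-→d22:-→d23:-→d24:-→d25:-→d26:-→d27:-→d28:-→d29:-→d30:-→d31:-→d32:H4  best=H4
  del 182.112.0.0/13 (clear depth 13)
  ? 175.148.78.60  path d0:-→d1:-→d2:-→d3:-  best=no-route
  del 182.112.0.0/12 (clear depth 12)
  + 201.81.44.160/28 (H5) depth=28
  + 182.112.0.0/12 (H0) depth=12
  + 0.0.0.0/0 (H0) depth=0
  del 1.123.175.251/32 (clear depth 32)
  del 26.206.48.0/21 (clear depth 21)
  ? 249.138.49.212  path d0:H0→d1:-→d2:-  best=H0
  + 26.0.0.0/7 (H3) depth=7
  ? 201.81.44.172  path d0:H0→d1:-→d2:-→d3:-→d4:-→d5:-→d6:-→d7:-→d8:-→d9:-→d10:-→d11:-→d12:-→d13:-→d14:-→d15:-→d16:-→d17:-→d18:-→d19:-→d20:-→d21:-→d22:-→d23:-→d24:-→d25:-→d26:-→d27:-→d28:H5  best=H5
  ? 201.81.44.165  path d0:H0→d1:-→d2:-→d3:-→d4:-→d5:-→d6:-→d7:-→d8:-→d9:-→d10:-→d11:-→d12:-→d13:-→d14:-→d15:-→d16:-→d17:-→d18:-→d19:-→d20:-→d21:-→d22:-→d23:-→d24:-→d25:-→d26:-→d27:-→d28:H5  best=H5
  del 26.0.0.0/7 (clear depth 7)
  + 0.0.0.0/7 (H2) depth=7
  + 201.80.0.0/12 (H0) depth=12
  del 0.0.0.0/7 (clear depth 7)
  del 0.0.0.0/0 (clear depth 0)
  ? 182.112.0.164  path d0:-→d1:-→d2:-→d3:-→d4:-→d5:-→d6:-→d7:-→d8:-→d9:-→d10:-→d11:-→d12:H0→d13:-  best=H0
  ? 201.80.0.3  path d0:-→d1:-→d2:-→d3:-→d4:-→d5:-→d6:-→d7:-→d8:-→d9:-→d10:-→d11:-→d12:H0→d13:-→d14:-→d15:-  best=H0
  ? 201.81.44.161  path d0:-→d1:-→d2:-→d3:-→d4:-→d5:-→d6:-→d7:-→d8:-→d9:-→d10:-→d11:-→d12:H0→d13:-→d14:-→d15:-→d16:-→d17:-→d18:-→d19:-→d20:-→d21:-→d22:-→d23:-→d24:-→d25:-→d26:-→d27:-→d28:H5  best=H5
  + 201.81.32.0/20 (H4) depth=20

== LOOKUPS ==
["H3","H3","H3","H4","no-route","H0","H5","H5","H0","H0","H5"]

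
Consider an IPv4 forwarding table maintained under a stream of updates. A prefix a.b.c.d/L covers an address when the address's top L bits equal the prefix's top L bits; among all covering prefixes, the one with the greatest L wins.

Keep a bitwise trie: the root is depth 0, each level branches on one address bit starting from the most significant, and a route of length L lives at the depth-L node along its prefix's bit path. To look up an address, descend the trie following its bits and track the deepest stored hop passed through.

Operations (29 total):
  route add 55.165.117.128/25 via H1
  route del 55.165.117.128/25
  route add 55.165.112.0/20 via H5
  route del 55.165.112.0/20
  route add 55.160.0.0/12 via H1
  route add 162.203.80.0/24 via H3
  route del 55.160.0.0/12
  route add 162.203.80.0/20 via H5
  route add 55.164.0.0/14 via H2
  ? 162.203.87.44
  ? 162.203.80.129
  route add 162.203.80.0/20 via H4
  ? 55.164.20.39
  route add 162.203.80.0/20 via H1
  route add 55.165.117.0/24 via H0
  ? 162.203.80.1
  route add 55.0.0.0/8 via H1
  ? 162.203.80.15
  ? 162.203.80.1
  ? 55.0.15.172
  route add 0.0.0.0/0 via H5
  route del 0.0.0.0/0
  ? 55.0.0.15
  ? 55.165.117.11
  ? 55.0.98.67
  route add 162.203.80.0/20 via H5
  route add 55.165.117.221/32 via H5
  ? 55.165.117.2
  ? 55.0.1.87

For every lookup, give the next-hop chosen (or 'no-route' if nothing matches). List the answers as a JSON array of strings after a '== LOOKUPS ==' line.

Trace:
  + 55.165.117.128/25 (H1) depth=25
  - 55.165.117.128/25 clear@25
  + 55.165.112.0/20 (H5) depth=20
  - 55.165.112.0/20 clear@20
  + 55.160.0.0/12 (H1) depth=12
  + 162.203.80.0/24 (H3) depth=24
  - 55.160.0.0/12 clear@12
  + 162.203.80.0/20 (H5) depth=20
  + 55.164.0.0/14 (H2) depth=14
  Q 162.203.87.44: descend 101000101100101101010 ; hops seen [H5] ; pick H5
  Q 162.203.80.129: descend 101000101100101101010000 ; hops seen [H5,H3] ; pick H3
  + 162.203.80.0/20 (H4) depth=20
  Q 55.164.20.39: descend 001101111010010 ; hops seen [H2] ; pick H2
  + 162.203.80.0/20 (H1) depth=20
  + 55.165.117.0/24 (H0) depth=24
  Q 162.203.80.1: descend 101000101100101101010000 ; hops seen [H1,H3] ; pick H3
  + 55.0.0.0/8 (H1) depth=8
  Q 162.203.80.15: descend 101000101100101101010000 ; hops seen [H1,H3] ; pick H3
  Q 162.203.80.1: descend 101000101100101101010000 ; hops seen [H1,H3] ; pick H3
  Q 55.0.15.172: descend 00110111 ; hops seen [H1] ; pick H1
  + 0.0.0.0/0 (H5) depth=0
  - 0.0.0.0/0 clear@0
  Q 55.0.0.15: descend 00110111 ; hops seen [H1] ; pick H1
  Q 55.165.117.11: descend 001101111010010101110101 ; hops seen [H1,H2,H0] ; pick H0
  Q 55.0.98.67: descend 00110111 ; hops seen [H1] ; pick H1
  + 162.203.80.0/20 (H5) depth=20
  + 55.165.117.221/32 (H5) depth=32
  Q 55.165.117.2: descend 001101111010010101110101 ; hops seen [H1,H2,H0] ; pick H0
  Q 55.0.1.87: descend 00110111 ; hops seen [H1] ; pick H1

== LOOKUPS ==
["H5","H3","H2","H3","H3","H3","H1","H1","H0","H1","H0","H1"]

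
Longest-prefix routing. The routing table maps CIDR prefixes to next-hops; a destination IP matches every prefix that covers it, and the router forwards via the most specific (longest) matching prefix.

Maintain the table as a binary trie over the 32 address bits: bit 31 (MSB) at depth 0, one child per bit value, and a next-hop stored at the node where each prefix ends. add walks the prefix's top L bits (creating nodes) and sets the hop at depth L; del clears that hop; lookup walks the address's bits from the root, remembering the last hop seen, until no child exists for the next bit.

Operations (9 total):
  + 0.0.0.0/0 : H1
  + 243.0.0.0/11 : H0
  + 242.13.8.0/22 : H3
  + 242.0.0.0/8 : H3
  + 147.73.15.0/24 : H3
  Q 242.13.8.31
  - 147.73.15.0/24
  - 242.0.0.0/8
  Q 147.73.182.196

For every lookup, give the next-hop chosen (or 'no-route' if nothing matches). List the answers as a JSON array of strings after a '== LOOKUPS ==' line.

Trace:
  + 0.0.0.0/0 (H1) depth=0
  + 243.0.0.0/11 (H0) depth=11
  + 242.13.8.0/22 (H3) depth=22
  + 242.0.0.0/8 (H3) depth=8
  + 147.73.15.0/24 (H3) depth=24
  lookup 242.13.8.31: bits 1111001000001101000010 walk d0:H1→d1:-→d2:-→d3:-→d4:-→d5:-→d6:-→d7:-→d8:H3→d9:-→d10:-→d11:-→d12:-→d13:-→d14:-→d15:-→d16:-→d17:-→d18:-→d19:-→d20:-→d21:-→d22:H3 -> H3
  - 147.73.15.0/24 clear@24
  - 242.0.0.0/8 clear@8
  lookup 147.73.182.196: bits 1001001101001001 walk d0:H1→d1:-→d2:-→d3:-→d4:-→d5:-→d6:-→d7:-→d8:-→d9:-→d10:-→d11:-→d12:-→d13:-→d14:-→d15:-→d16:- -> H1

== LOOKUPS ==
["H3","H1"]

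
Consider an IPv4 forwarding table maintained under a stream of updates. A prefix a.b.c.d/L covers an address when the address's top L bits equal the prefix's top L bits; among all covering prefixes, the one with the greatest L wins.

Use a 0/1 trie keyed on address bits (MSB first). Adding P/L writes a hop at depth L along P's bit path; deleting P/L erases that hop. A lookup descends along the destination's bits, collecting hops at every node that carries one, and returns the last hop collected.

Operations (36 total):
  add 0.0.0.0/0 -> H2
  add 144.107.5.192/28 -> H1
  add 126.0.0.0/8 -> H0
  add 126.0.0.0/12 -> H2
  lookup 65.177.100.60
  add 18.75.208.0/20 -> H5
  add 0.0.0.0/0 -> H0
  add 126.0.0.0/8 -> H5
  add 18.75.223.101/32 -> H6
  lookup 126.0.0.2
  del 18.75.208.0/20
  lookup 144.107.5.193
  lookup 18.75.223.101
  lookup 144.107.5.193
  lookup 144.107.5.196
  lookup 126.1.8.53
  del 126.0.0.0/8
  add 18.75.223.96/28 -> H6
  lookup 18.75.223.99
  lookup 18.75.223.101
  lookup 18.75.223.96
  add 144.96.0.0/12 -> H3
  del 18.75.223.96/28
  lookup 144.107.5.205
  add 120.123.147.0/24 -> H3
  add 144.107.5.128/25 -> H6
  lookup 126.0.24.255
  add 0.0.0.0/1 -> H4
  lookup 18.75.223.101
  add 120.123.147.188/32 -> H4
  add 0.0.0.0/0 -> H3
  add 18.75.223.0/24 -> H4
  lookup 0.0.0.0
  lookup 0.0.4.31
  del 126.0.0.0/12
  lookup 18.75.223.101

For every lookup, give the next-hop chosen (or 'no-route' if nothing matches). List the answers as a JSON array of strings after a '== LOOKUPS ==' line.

Apply in order:
  add 0.0.0.0/0 -> H2 at depth 0
  add 144.107.5.192/28 -> H1 at depth 28
  add 126.0.0.0/8 -> H0 at depth 8
  add 126.0.0.0/12 -> H2 at depth 12
  ? 65.177.100.60  path d0:H2→d1:-→d2:-  best=H2
  add 18.75.208.0/20 -> H5 at depth 20
  add 0.0.0.0/0 -> H0 at depth 0
  add 126.0.0.0/8 -> H5 at depth 8
  add 18.75.223.101/32 -> H6 at depth 32
  ? 126.0.0.2  path d0:H0→d1:-→d2:-→d3:-→d4:-→d5:-→d6:-→d7:-→d8:H5→d9:-→d10:-→d11:-→d12:H2  best=H2
  del 18.75.208.0/20 (clear depth 20)
  ? 144.107.5.193  path d0:H0→d1:-→d2:-→d3:-→d4:-→d5:-→d6:-→d7:-→d8:-→d9:-→d10:-→d11:-→d12:-→d13:-→d14:-→d15:-→d16:-→d17:-→d18:-→d19:-→d20:-→d21:-→d22:-→d23:-→d24:-→d25:-→d26:-→d27:-→d28:H1  best=H1
  ? 18.75.223.101  path d0:H0→d1:-→d2:-→d3:-→d4:-→d5:-→d6:-→d7:-→d8:-→d9:-→d10:-→d11:-→d12:-→d13:-→d14:-→d15:-→d16:-→d17:-→d18:-→d19:-→d20:-→d21:-→d22:-→d23:-→d24:-→d25:-→d26:-→d27:-→d28:-→d29:-→d30:-→d31:-→d32:H6  best=H6
  ? 144.107.5.193  path d0:H0→d1:-→d2:-→d3:-→d4:-→d5:-→d6:-→d7:-→d8:-→d9:-→d10:-→d11:-→d12:-→d13:-→d14:-→d15:-→d16:-→d17:-→d18:-→d19:-→d20:-→d21:-→d22:-→d23:-→d24:-→d25:-→d26:-→d27:-→d28:H1  best=H1
  ? 144.107.5.196  path d0:H0→d1:-→d2:-→d3:-→d4:-→d5:-→d6:-→d7:-→d8:-→d9:-→d10:-→d11:-→d12:-→d13:-→d14:-→d15:-→d16:-→d17:-→d18:-→d19:-→d20:-→d21:-→d22:-→d23:-→d24:-→d25:-→d26:-→d27:-→d28:H1  best=H1
  ? 126.1.8.53  path d0:H0→d1:-→d2:-→d3:-→d4:-→d5:-→d6:-→d7:-→d8:H5→d9:-→d10:-→d11:-→d12:H2  best=H2
  del 126.0.0.0/8 (clear depth 8)
  add 18.75.223.96/28 -> H6 at depth 28
  ? 18.75.223.99  path d0:H0→d1:-→d2:-→d3:-→d4:-→d5:-→d6:-→d7:-→d8:-→d9:-→d10:-→d11:-→d12:-→d13:-→d14:-→d15:-→d16:-→d17:-→d18:-→d19:-→d20:-→d21:-→d22:-→d23:-→d24:-→d25:-→d26:-→d27:-→d28:H6→d29:-  best=H6
  ? 18.75.223.101  path d0:H0→d1:-→d2:-→d3:-→d4:-→d5:-→d6:-→d7:-→d8:-→d9:-→d10:-→d11:-→d12:-→d13:-→d14:-→d15:-→d16:-→d17:-→d18:-→d19:-→d20:-→d21:-→d22:-→d23:-→d24:-→d25:-→d26:-→d27:-→d28:H6→d29:-→d30:-→d31:-→d32:H6  best=H6
  ? 18.75.223.96  path d0:H0→d1:-→d2:-→d3:-→d4:-→d5:-→d6:-→d7:-→d8:-→d9:-→d10:-→d11:-→d12:-→d13:-→d14:-→d15:-→d16:-→d17:-→d18:-→d19:-→d20:-→d21:-→d22:-→d23:-→d24:-→d25:-→d26:-→d27:-→d28:H6→d29:-  best=H6
  add 144.96.0.0/12 -> H3 at depth 12
  del 18.75.223.96/28 (clear depth 28)
  ? 144.107.5.205  path d0:H0→d1:-→d2:-→d3:-→d4:-→d5:-→d6:-→d7:-→d8:-→d9:-→d10:-→d11:-→d12:H3→d13:-→d14:-→d15:-→d16:-→d17:-→d18:-→d19:-→d20:-→d21:-→d22:-→d23:-→d24:-→d25:-→d26:-→d27:-→d28:H1  best=H1
  add 120.123.147.0/24 -> H3 at depth 24
  add 144.107.5.128/25 -> H6 at depth 25
  ? 126.0.24.255  path d0:H0→d1:-→d2:-→d3:-→d4:-→d5:-→d6:-→d7:-→d8:-→d9:-→d10:-→d11:-→d12:H2  best=H2
  add 0.0.0.0/1 -> H4 at depth 1
  ? 18.75.223.101  path d0:H0→d1:H4→d2:-→d3:-→d4:-→d5:-→d6:-→d7:-→d8:-→d9:-→d10:-→d11:-→d12:-→d13:-→d14:-→d15:-→d16:-→d17:-→d18:-→d19:-→d20:-→d21:-→d22:-→d23:-→d24:-→d25:-→d26:-→d27:-→d28:-→d29:-→d30:-→d31:-→d32:H6  best=H6
  add 120.123.147.188/32 -> H4 at depth 32
  add 0.0.0.0/0 -> H3 at depth 0
  add 18.75.223.0/24 -> H4 at depth 24
  ? 0.0.0.0  path d0:H3→d1:H4→d2:-→d3:-  best=H4
  ? 0.0.4.31  path d0:H3→d1:H4→d2:-→d3:-  best=H4
  del 126.0.0.0/12 (clear depth 12)
  ? 18.75.223.101  path d0:H3→d1:H4→d2:-→d3:-→d4:-→d5:-→d6:-→d7:-→d8:-→d9:-→d10:-→d11:-→d12:-→d13:-→d14:-→d15:-→d16:-→d17:-→d18:-→d19:-→d20:-→d21:-→d22:-→d23:-→d24:H4→d25:-→d26:-→d27:-→d28:-→d29:-→d30:-→d31:-→d32:H6  best=H6

== LOOKUPS ==
["H2","H2","H1","H6","H1","H1","H2","H6","H6","H6","H1","H2","H6","H4","H4","H6"]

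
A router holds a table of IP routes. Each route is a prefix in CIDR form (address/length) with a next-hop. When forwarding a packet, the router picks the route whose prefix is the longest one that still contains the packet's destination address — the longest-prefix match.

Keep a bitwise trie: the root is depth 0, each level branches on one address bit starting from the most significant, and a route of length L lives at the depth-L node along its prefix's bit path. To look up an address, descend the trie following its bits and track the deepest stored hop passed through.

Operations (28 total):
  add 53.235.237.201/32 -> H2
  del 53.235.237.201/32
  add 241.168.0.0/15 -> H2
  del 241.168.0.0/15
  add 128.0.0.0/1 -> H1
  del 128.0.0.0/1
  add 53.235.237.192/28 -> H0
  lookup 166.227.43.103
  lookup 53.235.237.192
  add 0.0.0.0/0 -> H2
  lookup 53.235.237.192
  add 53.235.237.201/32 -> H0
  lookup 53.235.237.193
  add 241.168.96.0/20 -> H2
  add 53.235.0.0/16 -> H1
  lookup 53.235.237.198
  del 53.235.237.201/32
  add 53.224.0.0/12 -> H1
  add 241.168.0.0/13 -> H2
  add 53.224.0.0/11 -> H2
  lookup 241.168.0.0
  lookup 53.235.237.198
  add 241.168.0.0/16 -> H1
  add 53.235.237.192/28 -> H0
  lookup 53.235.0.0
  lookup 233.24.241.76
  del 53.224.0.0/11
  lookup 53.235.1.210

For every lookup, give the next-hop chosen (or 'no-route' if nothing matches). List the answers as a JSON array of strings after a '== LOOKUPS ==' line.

Trace:
  add 53.235.237.201/32 -> H2 at depth 32
  del 53.235.237.201/32 (clear depth 32)
  add 241.168.0.0/15 -> H2 at depth 15
  del 241.168.0.0/15 (clear depth 15)
  add 128.0.0.0/1 -> H1 at depth 1
  del 128.0.0.0/1 (clear depth 1)
  add 53.235.237.192/28 -> H0 at depth 28
  lookup 166.227.43.103: bits 1 walk d0:-→d1:- -> no-route
  lookup 53.235.237.192: bits 0011010111101011111011011100 walk d0:-→d1:-→d2:-→d3:-→d4:-→d5:-→d6:-→d7:-→d8:-→d9:-→d10:-→d11:-→d12:-→d13:-→d14:-→d15:-→d16:-→d17:-→d18:-→d19:-→d20:-→d21:-→d22:-→d23:-→d24:-→d25:-→d26:-→d27:-→d28:H0 -> H0
  add 0.0.0.0/0 -> H2 at depth 0
  lookup 53.235.237.192: bits 0011010111101011111011011100 walk d0:H2→d1:-→d2:-→d3:-→d4:-→d5:-→d6:-→d7:-→d8:-→d9:-→d10:-→d11:-→d12:-→d13:-→d14:-→d15:-→d16:-→d17:-→d18:-→d19:-→d20:-→d21:-→d22:-→d23:-→d24:-→d25:-→d26:-→d27:-→d28:H0 -> H0
  add 53.235.237.201/32 -> H0 at depth 32
  lookup 53.235.237.193: bits 0011010111101011111011011100 walk d0:H2→d1:-→d2:-→d3:-→d4:-→d5:-→d6:-→d7:-→d8:-→d9:-→d10:-→d11:-→d12:-→d13:-→d14:-→d15:-→d16:-→d17:-→d18:-→d19:-→d20:-→d21:-→d22:-→d23:-→d24:-→d25:-→d26:-→d27:-→d28:H0 -> H0
  add 241.168.96.0/20 -> H2 at depth 20
  add 53.235.0.0/16 -> H1 at depth 16
  lookup 53.235.237.198: bits 0011010111101011111011011100 walk d0:H2→d1:-→d2:-→d3:-→d4:-→d5:-→d6:-→d7:-→d8:-→d9:-→d10:-→d11:-→d12:-→d13:-→d14:-→d15:-→d16:H1→d17:-→d18:-→d19:-→d20:-→d21:-→d22:-→d23:-→d24:-→d25:-→d26:-→d27:-→d28:H0 -> H0
  del 53.235.237.201/32 (clear depth 32)
  add 53.224.0.0/12 -> H1 at depth 12
  add 241.168.0.0/13 -> H2 at depth 13
  add 53.224.0.0/11 -> H2 at depth 11
  lookup 241.168.0.0: bits 11110001101010000 walk d0:H2→d1:-→d2:-→d3:-→d4:-→d5:-→d6:-→d7:-→d8:-→d9:-→d10:-→d11:-→d12:-→d13:H2→d14:-→d15:-→d16:-→d17:- -> H2
  lookup 53.235.237.198: bits 0011010111101011111011011100 walk d0:H2→d1:-→d2:-→d3:-→d4:-→d5:-→d6:-→d7:-→d8:-→d9:-→d10:-→d11:H2→d12:H1→d13:-→d14:-→d15:-→d16:H1→d17:-→d18:-→d19:-→d20:-→d21:-→d22:-→d23:-→d24:-→d25:-→d26:-→d27:-→d28:H0 -> H0
  add 241.168.0.0/16 -> H1 at depth 16
  add 53.235.237.192/28 -> H0 at depth 28
  lookup 53.235.0.0: bits 0011010111101011 walk d0:H2→d1:-→d2:-→d3:-→d4:-→d5:-→d6:-→d7:-→d8:-→d9:-→d10:-→d11:H2→d12:H1→d13:-→d14:-→d15:-→d16:H1 -> H1
  lookup 233.24.241.76: bits 111 walk d0:H2→d1:-→d2:-→d3:- -> H2
  del 53.224.0.0/11 (clear depth 11)
  lookup 53.235.1.210: bits 0011010111101011 walk d0:H2→d1:-→d2:-→d3:-→d4:-→d5:-→d6:-→d7:-→d8:-→d9:-→d10:-→d11:-→d12:H1→d13:-→d14:-→d15:-→d16:H1 -> H1

== LOOKUPS ==
["no-route","H0","H0","H0","H0","H2","H0","H1","H2","H1"]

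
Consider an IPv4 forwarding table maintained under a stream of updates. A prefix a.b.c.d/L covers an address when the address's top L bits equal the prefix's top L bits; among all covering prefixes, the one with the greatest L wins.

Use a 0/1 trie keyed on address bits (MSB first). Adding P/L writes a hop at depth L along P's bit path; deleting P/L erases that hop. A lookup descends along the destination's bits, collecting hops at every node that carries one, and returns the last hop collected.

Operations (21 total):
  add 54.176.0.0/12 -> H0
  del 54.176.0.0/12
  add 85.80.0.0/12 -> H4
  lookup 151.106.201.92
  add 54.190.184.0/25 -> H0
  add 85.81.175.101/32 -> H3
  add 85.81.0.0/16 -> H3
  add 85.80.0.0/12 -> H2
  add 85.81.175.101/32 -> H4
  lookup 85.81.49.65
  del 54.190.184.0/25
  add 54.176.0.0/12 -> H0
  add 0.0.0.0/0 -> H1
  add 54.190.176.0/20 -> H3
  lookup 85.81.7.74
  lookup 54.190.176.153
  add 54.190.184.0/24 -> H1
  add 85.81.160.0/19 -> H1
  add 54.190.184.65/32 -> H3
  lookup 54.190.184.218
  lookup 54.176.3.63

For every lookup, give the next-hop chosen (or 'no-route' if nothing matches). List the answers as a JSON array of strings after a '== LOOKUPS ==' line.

Process each operation:
  + 54.176.0.0/12 (H0) depth=12
  del 54.176.0.0/12 (clear depth 12)
  + 85.80.0.0/12 (H4) depth=12
  lookup 151.106.201.92: bits ε walk d0:- -> no-route
  + 54.190.184.0/25 (H0) depth=25
  + 85.81.175.101/32 (H3) depth=32
  + 85.81.0.0/16 (H3) depth=16
  + 85.80.0.0/12 (H2) depth=12
  + 85.81.175.101/32 (H4) depth=32
  lookup 85.81.49.65: bits 0101010101010001 walk d0:-→d1:-→d2:-→d3:-→d4:-→d5:-→d6:-→d7:-→d8:-→d9:-→d10:-→d11:-→d12:H2→d13:-→d14:-→d15:-→d16:H3 -> H3
  del 54.190.184.0/25 (clear depth 25)
  + 54.176.0.0/12 (H0) depth=12
  + 0.0.0.0/0 (H1) depth=0
  + 54.190.176.0/20 (H3) depth=20
  lookup 85.81.7.74: bits 0101010101010001 walk d0:H1→d1:-→d2:-→d3:-→d4:-→d5:-→d6:-→d7:-→d8:-→d9:-→d10:-→d11:-→d12:H2→d13:-→d14:-→d15:-→d16:H3 -> H3
  lookup 54.190.176.153: bits 00110110101111101011 walk d0:H1→d1:-→d2:-→d3:-→d4:-→d5:-→d6:-→d7:-→d8:-→d9:-→d10:-→d11:-→d12:H0→d13:-→d14:-→d15:-→d16:-→d17:-→d18:-→d19:-→d20:H3 -> H3
  + 54.190.184.0/24 (H1) depth=24
  + 85.81.160.0/19 (H1) depth=19
  + 54.190.184.65/32 (H3) depth=32
  lookup 54.190.184.218: bits 001101101011111010111000 walk d0:H1→d1:-→d2:-→d3:-→d4:-→d5:-→d6:-→d7:-→d8:-→d9:-→d10:-→d11:-→d12:H0→d13:-→d14:-→d15:-→d16:-→d17:-→d18:-→d19:-→d20:H3→d21:-→d22:-→d23:-→d24:H1 -> H1
  lookup 54.176.3.63: bits 001101101011 walk d0:H1→d1:-→d2:-→d3:-→d4:-→d5:-→d6:-→d7:-→d8:-→d9:-→d10:-→d11:-→d12:H0 -> H0

== LOOKUPS ==
["no-route","H3","H3","H3","H1","H0"]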